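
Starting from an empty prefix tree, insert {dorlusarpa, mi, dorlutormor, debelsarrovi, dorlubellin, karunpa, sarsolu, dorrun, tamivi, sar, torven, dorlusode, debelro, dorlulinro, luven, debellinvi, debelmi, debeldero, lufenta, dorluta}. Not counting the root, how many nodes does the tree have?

For each word, the new-node count is its length minus the longest prefix already in the trie:
  "dorlusarpa" → 10 new (d, o, r, l, u, s, a, r, p, a)
  "mi" → 2 new (m, i)
  "dorlutormor" → prefix "dorlu" already present; 6 new (t, o, r, m, o, r)
  "debelsarrovi" → prefix "d" already present; 11 new (e, b, e, l, s, a, r, r, o, v, i)
  "dorlubellin" → prefix "dorlu" already present; 6 new (b, e, l, l, i, n)
  "karunpa" → 7 new (k, a, r, u, n, p, a)
  "sarsolu" → 7 new (s, a, r, s, o, l, u)
  "dorrun" → prefix "dor" already present; 3 new (r, u, n)
  "tamivi" → 6 new (t, a, m, i, v, i)
  "sar" → prefix "sar" already present; 0 new (none)
  "torven" → prefix "t" already present; 5 new (o, r, v, e, n)
  "dorlusode" → prefix "dorlus" already present; 3 new (o, d, e)
  "debelro" → prefix "debel" already present; 2 new (r, o)
  "dorlulinro" → prefix "dorlu" already present; 5 new (l, i, n, r, o)
  "luven" → 5 new (l, u, v, e, n)
  "debellinvi" → prefix "debel" already present; 5 new (l, i, n, v, i)
  "debelmi" → prefix "debel" already present; 2 new (m, i)
  "debeldero" → prefix "debel" already present; 4 new (d, e, r, o)
  "lufenta" → prefix "lu" already present; 5 new (f, e, n, t, a)
  "dorluta" → prefix "dorlut" already present; 1 new (a)
Total nodes = 10 + 2 + 6 + 11 + 6 + 7 + 7 + 3 + 6 + 0 + 5 + 3 + 2 + 5 + 5 + 5 + 2 + 4 + 5 + 1 = 95

95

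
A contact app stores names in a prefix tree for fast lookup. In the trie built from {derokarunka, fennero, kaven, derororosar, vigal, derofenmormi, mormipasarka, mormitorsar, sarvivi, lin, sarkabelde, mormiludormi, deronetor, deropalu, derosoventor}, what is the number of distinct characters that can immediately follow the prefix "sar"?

2

Follow the path "sar" to its node, then look at its outgoing edges.
Distinct next characters after "sar": k, v.
That node has 2 child edges.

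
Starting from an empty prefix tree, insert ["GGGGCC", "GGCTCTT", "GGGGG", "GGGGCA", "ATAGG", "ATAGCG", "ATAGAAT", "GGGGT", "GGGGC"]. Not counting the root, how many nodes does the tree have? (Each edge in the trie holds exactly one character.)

24

For each word, the new-node count is its length minus the longest prefix already in the trie:
  "GGGGCC" → 6 new (G, G, G, G, C, C)
  "GGCTCTT" → prefix "GG" already present; 5 new (C, T, C, T, T)
  "GGGGG" → prefix "GGGG" already present; 1 new (G)
  "GGGGCA" → prefix "GGGGC" already present; 1 new (A)
  "ATAGG" → 5 new (A, T, A, G, G)
  "ATAGCG" → prefix "ATAG" already present; 2 new (C, G)
  "ATAGAAT" → prefix "ATAG" already present; 3 new (A, A, T)
  "GGGGT" → prefix "GGGG" already present; 1 new (T)
  "GGGGC" → prefix "GGGGC" already present; 0 new (none)
Total nodes = 6 + 5 + 1 + 1 + 5 + 2 + 3 + 1 + 0 = 24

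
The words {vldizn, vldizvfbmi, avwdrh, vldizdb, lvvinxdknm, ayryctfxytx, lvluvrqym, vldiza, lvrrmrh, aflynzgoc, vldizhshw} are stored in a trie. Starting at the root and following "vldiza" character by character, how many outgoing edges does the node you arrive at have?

0

Walk "vldiza" from the root, arriving at one node.
No stored string extends past "vldiza".
That node has 0 child edges.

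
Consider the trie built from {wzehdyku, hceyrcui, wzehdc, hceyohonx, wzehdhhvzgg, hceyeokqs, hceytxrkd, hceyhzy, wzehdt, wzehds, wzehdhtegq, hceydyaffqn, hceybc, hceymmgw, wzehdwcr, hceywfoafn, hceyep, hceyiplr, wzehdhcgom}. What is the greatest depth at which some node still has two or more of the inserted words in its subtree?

6

Look for the deepest trie node that still has at least two words in its subtree.
e.g. "wzehdhcgom" and "wzehdhhvzgg" share the prefix "wzehdh" of length 6; no pair shares a longer one.
Longest shared-prefix length: 6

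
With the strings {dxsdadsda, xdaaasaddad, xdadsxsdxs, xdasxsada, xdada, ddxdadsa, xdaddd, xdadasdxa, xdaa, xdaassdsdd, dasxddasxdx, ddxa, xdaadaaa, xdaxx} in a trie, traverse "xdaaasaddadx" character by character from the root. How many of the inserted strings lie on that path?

2

Check each prefix of "xdaaasaddadx" against the stored set — each match is an end-marker on the path.
Prefixes of the query that are stored words: "xdaa", "xdaaasaddad"
Count: 2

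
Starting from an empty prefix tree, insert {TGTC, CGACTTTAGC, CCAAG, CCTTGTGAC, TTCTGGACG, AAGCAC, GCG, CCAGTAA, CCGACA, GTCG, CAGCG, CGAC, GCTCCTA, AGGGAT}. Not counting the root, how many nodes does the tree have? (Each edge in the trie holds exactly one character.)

67

Trace insertions, counting only characters that open a new branch:
  "TGTC" → 4 new (T, G, T, C)
  "CGACTTTAGC" → 10 new (C, G, A, C, T, T, T, A, G, C)
  "CCAAG" → prefix "C" already present; 4 new (C, A, A, G)
  "CCTTGTGAC" → prefix "CC" already present; 7 new (T, T, G, T, G, A, C)
  "TTCTGGACG" → prefix "T" already present; 8 new (T, C, T, G, G, A, C, G)
  "AAGCAC" → 6 new (A, A, G, C, A, C)
  "GCG" → 3 new (G, C, G)
  "CCAGTAA" → prefix "CCA" already present; 4 new (G, T, A, A)
  "CCGACA" → prefix "CC" already present; 4 new (G, A, C, A)
  "GTCG" → prefix "G" already present; 3 new (T, C, G)
  "CAGCG" → prefix "C" already present; 4 new (A, G, C, G)
  "CGAC" → prefix "CGAC" already present; 0 new (none)
  "GCTCCTA" → prefix "GC" already present; 5 new (T, C, C, T, A)
  "AGGGAT" → prefix "A" already present; 5 new (G, G, G, A, T)
Total nodes = 4 + 10 + 4 + 7 + 8 + 6 + 3 + 4 + 4 + 3 + 4 + 0 + 5 + 5 = 67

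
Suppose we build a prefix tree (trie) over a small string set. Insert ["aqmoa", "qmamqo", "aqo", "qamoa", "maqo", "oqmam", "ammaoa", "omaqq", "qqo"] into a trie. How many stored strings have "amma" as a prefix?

1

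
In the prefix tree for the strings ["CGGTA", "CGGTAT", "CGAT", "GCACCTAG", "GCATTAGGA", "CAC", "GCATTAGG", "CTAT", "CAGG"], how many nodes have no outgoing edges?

Leaves are exactly the stored words that no other stored word extends.
Those words: "CAC", "CAGG", "CGAT", "CGGTAT", "CTAT", "GCACCTAG", "GCATTAGGA"
Leaf count: 7

7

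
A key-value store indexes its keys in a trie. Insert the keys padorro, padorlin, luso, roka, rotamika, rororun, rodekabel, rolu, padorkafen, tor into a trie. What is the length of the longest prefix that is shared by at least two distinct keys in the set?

Equivalently: take the maximum, over all pairs, of their longest common prefix length.
"padorkafen" and "padorlin" agree on "pador" (5 characters) before diverging; nothing deeper is shared.
Longest shared-prefix length: 5

5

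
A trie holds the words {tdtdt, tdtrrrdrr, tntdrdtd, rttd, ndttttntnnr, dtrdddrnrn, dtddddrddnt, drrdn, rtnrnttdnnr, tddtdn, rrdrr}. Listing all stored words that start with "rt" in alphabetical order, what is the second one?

Words with prefix "rt", in lexicographic order: "rtnrnttdnnr", "rttd"
Position 2: rttd

rttd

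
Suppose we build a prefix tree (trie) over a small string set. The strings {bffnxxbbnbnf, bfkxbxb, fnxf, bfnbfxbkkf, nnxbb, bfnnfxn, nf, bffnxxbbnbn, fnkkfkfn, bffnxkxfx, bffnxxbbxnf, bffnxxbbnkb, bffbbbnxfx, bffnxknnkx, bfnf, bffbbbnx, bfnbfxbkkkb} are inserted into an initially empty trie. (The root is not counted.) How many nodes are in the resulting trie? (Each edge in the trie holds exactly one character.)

68

Count nodes per top-level branch (shared prefixes stored once):
  'b'-branch (bffbbbnx, bffbbbnxfx, bffnxknnkx, bffnxkxfx, bffnxxbbnbn, bffnxxbbnbnf, bffnxxbbnkb, bffnxxbbxnf, bfkxbxb, bfnbfxbkkf, bfnbfxbkkkb, bfnf, bfnnfxn): 52 nodes
  'f'-branch (fnkkfkfn, fnxf): 10 nodes
  'n'-branch (nf, nnxbb): 6 nodes
Sum: 68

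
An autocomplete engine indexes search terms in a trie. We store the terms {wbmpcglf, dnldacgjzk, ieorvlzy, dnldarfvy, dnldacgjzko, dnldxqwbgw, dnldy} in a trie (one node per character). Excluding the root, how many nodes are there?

38

For each word, the new-node count is its length minus the longest prefix already in the trie:
  "wbmpcglf" → 8 new (w, b, m, p, c, g, l, f)
  "dnldacgjzk" → 10 new (d, n, l, d, a, c, g, j, z, k)
  "ieorvlzy" → 8 new (i, e, o, r, v, l, z, y)
  "dnldarfvy" → prefix "dnlda" already present; 4 new (r, f, v, y)
  "dnldacgjzko" → prefix "dnldacgjzk" already present; 1 new (o)
  "dnldxqwbgw" → prefix "dnld" already present; 6 new (x, q, w, b, g, w)
  "dnldy" → prefix "dnld" already present; 1 new (y)
Total nodes = 8 + 10 + 8 + 4 + 1 + 6 + 1 = 38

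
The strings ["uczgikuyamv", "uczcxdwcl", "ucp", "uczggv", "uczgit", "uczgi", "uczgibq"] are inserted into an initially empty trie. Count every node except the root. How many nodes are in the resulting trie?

23

Trie structure (* marks end of a word):
(root)
└─ u
   └─ c
      ├─ p *
      └─ z
         ├─ c
         │  └─ x
         │     └─ d
         │        └─ w
         │           └─ c
         │              └─ l *
         └─ g
            ├─ g
            │  └─ v *
            └─ i *
               ├─ b
               │  └─ q *
               ├─ k
               │  └─ u
               │     └─ y
               │        └─ a
               │           └─ m
               │              └─ v *
               └─ t *
Counting every labelled node above: 23.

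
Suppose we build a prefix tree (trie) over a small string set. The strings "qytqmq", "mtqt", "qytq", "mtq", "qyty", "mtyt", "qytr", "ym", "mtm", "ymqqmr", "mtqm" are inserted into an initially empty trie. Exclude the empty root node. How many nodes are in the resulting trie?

Count nodes per top-level branch (shared prefixes stored once):
  'm'-branch (mtm, mtq, mtqm, mtqt, mtyt): 8 nodes
  'q'-branch (qytq, qytqmq, qytr, qyty): 8 nodes
  'y'-branch (ym, ymqqmr): 6 nodes
Sum: 22

22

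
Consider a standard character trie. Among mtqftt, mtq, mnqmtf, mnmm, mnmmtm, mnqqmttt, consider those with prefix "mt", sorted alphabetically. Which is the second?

DFS of the "mt" subtree visits, in order: "mtq", "mtqftt"
The 2nd is mtqftt.

mtqftt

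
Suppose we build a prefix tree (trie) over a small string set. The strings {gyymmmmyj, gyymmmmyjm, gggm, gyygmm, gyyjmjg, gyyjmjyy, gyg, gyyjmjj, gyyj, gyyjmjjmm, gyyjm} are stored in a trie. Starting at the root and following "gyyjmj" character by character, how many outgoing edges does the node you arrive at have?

Follow the path "gyyjmj" to its node, then look at its outgoing edges.
Distinct next characters after "gyyjmj": g, j, y.
That node has 3 child edges.

3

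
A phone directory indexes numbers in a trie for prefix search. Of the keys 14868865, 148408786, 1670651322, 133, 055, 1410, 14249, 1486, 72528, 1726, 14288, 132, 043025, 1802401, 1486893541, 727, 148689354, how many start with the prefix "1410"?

1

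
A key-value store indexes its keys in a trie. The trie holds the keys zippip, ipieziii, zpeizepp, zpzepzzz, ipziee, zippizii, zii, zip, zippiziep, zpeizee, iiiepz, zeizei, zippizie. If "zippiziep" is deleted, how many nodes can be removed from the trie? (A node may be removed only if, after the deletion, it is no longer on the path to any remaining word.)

1

A node on "zippiziep"'s path can go only if nothing else ends at it or branches off below it.
The suffix "p" (1 node) is used only by "zippiziep"; "zippizie" is itself a stored word, so pruning stops there.
Nodes removed: 1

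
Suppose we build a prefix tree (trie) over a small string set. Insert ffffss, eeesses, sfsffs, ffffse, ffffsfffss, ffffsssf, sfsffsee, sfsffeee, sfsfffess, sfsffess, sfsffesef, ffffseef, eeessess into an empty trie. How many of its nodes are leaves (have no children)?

9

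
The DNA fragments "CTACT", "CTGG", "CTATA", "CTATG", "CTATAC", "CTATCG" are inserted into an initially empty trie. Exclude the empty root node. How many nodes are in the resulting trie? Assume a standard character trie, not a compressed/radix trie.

13

Count nodes per top-level branch (shared prefixes stored once):
  'C'-branch (CTACT, CTATA, CTATAC, CTATCG, CTATG, CTGG): 13 nodes
Sum: 13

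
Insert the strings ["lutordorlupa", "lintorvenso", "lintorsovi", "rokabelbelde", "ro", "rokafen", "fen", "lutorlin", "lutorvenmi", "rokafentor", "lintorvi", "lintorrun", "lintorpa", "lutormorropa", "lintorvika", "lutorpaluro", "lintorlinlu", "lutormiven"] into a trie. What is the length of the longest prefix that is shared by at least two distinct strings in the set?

Look for the deepest trie node that still has at least two words in its subtree.
e.g. "lintorvi" and "lintorvika" share the prefix "lintorvi" of length 8; no pair shares a longer one.
Longest shared-prefix length: 8

8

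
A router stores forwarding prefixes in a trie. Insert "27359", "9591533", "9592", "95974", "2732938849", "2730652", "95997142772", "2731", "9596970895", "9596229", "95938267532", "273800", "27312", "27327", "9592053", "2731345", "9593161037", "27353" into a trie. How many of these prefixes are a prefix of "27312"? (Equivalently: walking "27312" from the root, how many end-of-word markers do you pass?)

Traverse "27312" character by character; count nodes along the way that are marked as word ends.
Prefixes of the query that are stored words: "2731", "27312"
Count: 2

2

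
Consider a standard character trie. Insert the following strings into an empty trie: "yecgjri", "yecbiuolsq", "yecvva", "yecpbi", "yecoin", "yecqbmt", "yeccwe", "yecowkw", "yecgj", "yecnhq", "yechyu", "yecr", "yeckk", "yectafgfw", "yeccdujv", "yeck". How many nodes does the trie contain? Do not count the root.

For each word, the new-node count is its length minus the longest prefix already in the trie:
  "yecgjri" → 7 new (y, e, c, g, j, r, i)
  "yecbiuolsq" → prefix "yec" already present; 7 new (b, i, u, o, l, s, q)
  "yecvva" → prefix "yec" already present; 3 new (v, v, a)
  "yecpbi" → prefix "yec" already present; 3 new (p, b, i)
  "yecoin" → prefix "yec" already present; 3 new (o, i, n)
  "yecqbmt" → prefix "yec" already present; 4 new (q, b, m, t)
  "yeccwe" → prefix "yec" already present; 3 new (c, w, e)
  "yecowkw" → prefix "yeco" already present; 3 new (w, k, w)
  "yecgj" → prefix "yecgj" already present; 0 new (none)
  "yecnhq" → prefix "yec" already present; 3 new (n, h, q)
  "yechyu" → prefix "yec" already present; 3 new (h, y, u)
  "yecr" → prefix "yec" already present; 1 new (r)
  "yeckk" → prefix "yec" already present; 2 new (k, k)
  "yectafgfw" → prefix "yec" already present; 6 new (t, a, f, g, f, w)
  "yeccdujv" → prefix "yecc" already present; 4 new (d, u, j, v)
  "yeck" → prefix "yeck" already present; 0 new (none)
Total nodes = 7 + 7 + 3 + 3 + 3 + 4 + 3 + 3 + 0 + 3 + 3 + 1 + 2 + 6 + 4 + 0 = 52

52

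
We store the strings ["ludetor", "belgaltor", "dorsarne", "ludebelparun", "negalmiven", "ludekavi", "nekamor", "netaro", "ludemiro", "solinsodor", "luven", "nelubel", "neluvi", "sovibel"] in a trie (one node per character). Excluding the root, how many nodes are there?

84

Trace insertions, counting only characters that open a new branch:
  "ludetor" → 7 new (l, u, d, e, t, o, r)
  "belgaltor" → 9 new (b, e, l, g, a, l, t, o, r)
  "dorsarne" → 8 new (d, o, r, s, a, r, n, e)
  "ludebelparun" → prefix "lude" already present; 8 new (b, e, l, p, a, r, u, n)
  "negalmiven" → 10 new (n, e, g, a, l, m, i, v, e, n)
  "ludekavi" → prefix "lude" already present; 4 new (k, a, v, i)
  "nekamor" → prefix "ne" already present; 5 new (k, a, m, o, r)
  "netaro" → prefix "ne" already present; 4 new (t, a, r, o)
  "ludemiro" → prefix "lude" already present; 4 new (m, i, r, o)
  "solinsodor" → 10 new (s, o, l, i, n, s, o, d, o, r)
  "luven" → prefix "lu" already present; 3 new (v, e, n)
  "nelubel" → prefix "ne" already present; 5 new (l, u, b, e, l)
  "neluvi" → prefix "nelu" already present; 2 new (v, i)
  "sovibel" → prefix "so" already present; 5 new (v, i, b, e, l)
Total nodes = 7 + 9 + 8 + 8 + 10 + 4 + 5 + 4 + 4 + 10 + 3 + 5 + 2 + 5 = 84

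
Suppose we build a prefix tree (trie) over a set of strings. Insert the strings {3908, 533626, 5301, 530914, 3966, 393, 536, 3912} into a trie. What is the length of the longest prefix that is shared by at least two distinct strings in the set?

3

Equivalently: take the maximum, over all pairs, of their longest common prefix length.
e.g. "5301" and "530914" share the prefix "530" of length 3; no pair shares a longer one.
Longest shared-prefix length: 3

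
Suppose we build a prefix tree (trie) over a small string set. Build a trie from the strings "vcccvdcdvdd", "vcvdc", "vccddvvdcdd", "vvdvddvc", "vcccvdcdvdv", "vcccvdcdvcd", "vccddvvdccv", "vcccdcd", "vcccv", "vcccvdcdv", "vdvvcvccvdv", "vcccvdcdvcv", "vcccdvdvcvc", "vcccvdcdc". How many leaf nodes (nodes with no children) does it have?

A leaf is a node with no children — equivalently, the end of a word that is not a proper prefix of any other stored word.
Those words: "vcccdcd", "vcccdvdvcvc", "vcccvdcdc", "vcccvdcdvcd", "vcccvdcdvcv", "vcccvdcdvdd", "vcccvdcdvdv", "vccddvvdccv", "vccddvvdcdd", "vcvdc", "vdvvcvccvdv", "vvdvddvc"
Leaf count: 12

12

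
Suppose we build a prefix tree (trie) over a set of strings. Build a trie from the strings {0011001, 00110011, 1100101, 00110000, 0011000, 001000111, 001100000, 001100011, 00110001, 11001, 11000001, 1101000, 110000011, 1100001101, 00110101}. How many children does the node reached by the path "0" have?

1

Follow the path "0" to its node, then look at its outgoing edges.
Distinct next characters after "0": 0.
That node has 1 child edge.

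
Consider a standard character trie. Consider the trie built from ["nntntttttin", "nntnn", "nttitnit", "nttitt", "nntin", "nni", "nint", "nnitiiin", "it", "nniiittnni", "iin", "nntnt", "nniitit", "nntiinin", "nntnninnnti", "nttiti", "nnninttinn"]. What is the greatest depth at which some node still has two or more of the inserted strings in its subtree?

Look for the deepest trie node that still has at least two words in its subtree.
e.g. "nntnn" and "nntnninnnti" share the prefix "nntnn" of length 5; no pair shares a longer one.
Longest shared-prefix length: 5

5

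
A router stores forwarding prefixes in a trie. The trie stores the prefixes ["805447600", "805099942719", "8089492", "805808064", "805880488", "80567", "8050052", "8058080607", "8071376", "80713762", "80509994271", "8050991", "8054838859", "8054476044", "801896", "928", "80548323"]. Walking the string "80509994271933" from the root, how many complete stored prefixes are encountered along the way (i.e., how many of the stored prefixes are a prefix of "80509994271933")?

Walk "80509994271933" from the root; an end-of-word marker is hit whenever a stored word is a prefix of "80509994271933".
Prefixes of the query that are stored words: "80509994271", "805099942719"
Count: 2

2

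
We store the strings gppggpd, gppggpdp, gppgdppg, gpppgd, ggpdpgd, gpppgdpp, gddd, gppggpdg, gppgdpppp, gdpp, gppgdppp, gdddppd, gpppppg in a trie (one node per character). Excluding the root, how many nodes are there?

37

Insert word by word; a character creates a node only if that edge doesn't already exist:
  "gppggpd" → 7 new (g, p, p, g, g, p, d)
  "gppggpdp" → prefix "gppggpd" already present; 1 new (p)
  "gppgdppg" → prefix "gppg" already present; 4 new (d, p, p, g)
  "gpppgd" → prefix "gpp" already present; 3 new (p, g, d)
  "ggpdpgd" → prefix "g" already present; 6 new (g, p, d, p, g, d)
  "gpppgdpp" → prefix "gpppgd" already present; 2 new (p, p)
  "gddd" → prefix "g" already present; 3 new (d, d, d)
  "gppggpdg" → prefix "gppggpd" already present; 1 new (g)
  "gppgdpppp" → prefix "gppgdpp" already present; 2 new (p, p)
  "gdpp" → prefix "gd" already present; 2 new (p, p)
  "gppgdppp" → prefix "gppgdppp" already present; 0 new (none)
  "gdddppd" → prefix "gddd" already present; 3 new (p, p, d)
  "gpppppg" → prefix "gppp" already present; 3 new (p, p, g)
Total nodes = 7 + 1 + 4 + 3 + 6 + 2 + 3 + 1 + 2 + 2 + 0 + 3 + 3 = 37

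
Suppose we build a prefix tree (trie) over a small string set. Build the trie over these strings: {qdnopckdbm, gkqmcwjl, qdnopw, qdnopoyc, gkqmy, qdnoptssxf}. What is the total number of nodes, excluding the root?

Trace insertions, counting only characters that open a new branch:
  "qdnopckdbm" → 10 new (q, d, n, o, p, c, k, d, b, m)
  "gkqmcwjl" → 8 new (g, k, q, m, c, w, j, l)
  "qdnopw" → prefix "qdnop" already present; 1 new (w)
  "qdnopoyc" → prefix "qdnop" already present; 3 new (o, y, c)
  "gkqmy" → prefix "gkqm" already present; 1 new (y)
  "qdnoptssxf" → prefix "qdnop" already present; 5 new (t, s, s, x, f)
Total nodes = 10 + 8 + 1 + 3 + 1 + 5 = 28

28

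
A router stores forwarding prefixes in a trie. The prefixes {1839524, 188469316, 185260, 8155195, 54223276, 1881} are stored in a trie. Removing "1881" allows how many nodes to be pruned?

1

A node on "1881"'s path can go only if nothing else ends at it or branches off below it.
The suffix "1" (1 node) is used only by "1881"; the node for "188" still has the child "4", so pruning stops there.
Nodes removed: 1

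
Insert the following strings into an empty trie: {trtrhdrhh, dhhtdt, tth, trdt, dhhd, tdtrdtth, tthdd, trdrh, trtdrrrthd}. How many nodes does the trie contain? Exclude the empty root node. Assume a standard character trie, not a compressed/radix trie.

38

Insert word by word; a character creates a node only if that edge doesn't already exist:
  "trtrhdrhh" → 9 new (t, r, t, r, h, d, r, h, h)
  "dhhtdt" → 6 new (d, h, h, t, d, t)
  "tth" → prefix "t" already present; 2 new (t, h)
  "trdt" → prefix "tr" already present; 2 new (d, t)
  "dhhd" → prefix "dhh" already present; 1 new (d)
  "tdtrdtth" → prefix "t" already present; 7 new (d, t, r, d, t, t, h)
  "tthdd" → prefix "tth" already present; 2 new (d, d)
  "trdrh" → prefix "trd" already present; 2 new (r, h)
  "trtdrrrthd" → prefix "trt" already present; 7 new (d, r, r, r, t, h, d)
Total nodes = 9 + 6 + 2 + 2 + 1 + 7 + 2 + 2 + 7 = 38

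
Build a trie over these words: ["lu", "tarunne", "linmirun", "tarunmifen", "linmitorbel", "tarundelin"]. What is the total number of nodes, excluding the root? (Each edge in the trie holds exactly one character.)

32

Trace insertions, counting only characters that open a new branch:
  "lu" → 2 new (l, u)
  "tarunne" → 7 new (t, a, r, u, n, n, e)
  "linmirun" → prefix "l" already present; 7 new (i, n, m, i, r, u, n)
  "tarunmifen" → prefix "tarun" already present; 5 new (m, i, f, e, n)
  "linmitorbel" → prefix "linmi" already present; 6 new (t, o, r, b, e, l)
  "tarundelin" → prefix "tarun" already present; 5 new (d, e, l, i, n)
Total nodes = 2 + 7 + 7 + 5 + 6 + 5 = 32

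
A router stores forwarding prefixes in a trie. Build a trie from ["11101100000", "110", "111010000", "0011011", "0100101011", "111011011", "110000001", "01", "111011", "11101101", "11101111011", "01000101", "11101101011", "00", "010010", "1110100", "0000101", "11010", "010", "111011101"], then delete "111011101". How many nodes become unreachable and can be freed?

2

Walk "111011101" from the leaf back toward the root, removing each node that no remaining word uses.
The suffix "01" (2 nodes) is used only by "111011101"; the node for "1110111" still has the child "1", so pruning stops there.
Nodes removed: 2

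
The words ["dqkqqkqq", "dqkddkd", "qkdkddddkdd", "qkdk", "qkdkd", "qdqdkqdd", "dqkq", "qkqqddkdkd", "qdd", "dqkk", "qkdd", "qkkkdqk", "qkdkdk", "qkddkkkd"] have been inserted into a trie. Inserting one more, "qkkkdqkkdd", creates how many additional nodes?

"qkkkdqk" is already a path in the trie; the remaining "kdd" must be added.
New nodes needed: |"qkkkdqkkdd"| − 7 = 10 − 7 = 3.

3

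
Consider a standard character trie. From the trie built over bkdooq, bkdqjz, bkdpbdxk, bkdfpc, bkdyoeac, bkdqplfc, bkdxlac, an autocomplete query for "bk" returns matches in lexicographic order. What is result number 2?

DFS of the "bk" subtree visits, in order: "bkdfpc", "bkdooq", "bkdpbdxk", "bkdqjz", "bkdqplfc", "bkdxlac", "bkdyoeac"
The 2nd is bkdooq.

bkdooq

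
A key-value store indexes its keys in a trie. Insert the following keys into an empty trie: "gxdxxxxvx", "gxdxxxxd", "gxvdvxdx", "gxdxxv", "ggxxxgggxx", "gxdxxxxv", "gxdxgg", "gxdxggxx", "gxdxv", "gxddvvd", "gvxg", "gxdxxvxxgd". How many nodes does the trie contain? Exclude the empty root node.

Count nodes per top-level branch (shared prefixes stored once):
  'g'-branch (ggxxxgggxx, gvxg, gxddvvd, gxdxgg, gxdxggxx, gxdxv, gxdxxv, gxdxxvxxgd, gxdxxxxd, gxdxxxxv, gxdxxxxvx, gxvdvxdx): 42 nodes
Sum: 42

42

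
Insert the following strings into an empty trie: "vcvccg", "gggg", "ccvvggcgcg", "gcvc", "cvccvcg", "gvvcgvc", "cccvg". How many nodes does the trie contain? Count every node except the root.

38

Count nodes per top-level branch (shared prefixes stored once):
  'c'-branch (cccvg, ccvvggcgcg, cvccvcg): 19 nodes
  'g'-branch (gcvc, gggg, gvvcgvc): 13 nodes
  'v'-branch (vcvccg): 6 nodes
Sum: 38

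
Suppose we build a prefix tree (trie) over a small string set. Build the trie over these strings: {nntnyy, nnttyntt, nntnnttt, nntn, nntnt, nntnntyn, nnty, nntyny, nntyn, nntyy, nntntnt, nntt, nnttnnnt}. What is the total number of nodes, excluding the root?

28

Trie structure (* marks end of a word):
(root)
└─ n
   └─ n
      └─ t
         ├─ n *
         │  ├─ n
         │  │  └─ t
         │  │     ├─ t
         │  │     │  └─ t *
         │  │     └─ y
         │  │        └─ n *
         │  ├─ t *
         │  │  └─ n
         │  │     └─ t *
         │  └─ y
         │     └─ y *
         ├─ t *
         │  ├─ n
         │  │  └─ n
         │  │     └─ n
         │  │        └─ t *
         │  └─ y
         │     └─ n
         │        └─ t
         │           └─ t *
         └─ y *
            ├─ n *
            │  └─ y *
            └─ y *
Counting every labelled node above: 28.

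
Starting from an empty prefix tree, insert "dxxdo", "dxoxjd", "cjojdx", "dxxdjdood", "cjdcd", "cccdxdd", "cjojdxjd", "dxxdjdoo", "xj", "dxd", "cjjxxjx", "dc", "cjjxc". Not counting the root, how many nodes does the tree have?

For each word, the new-node count is its length minus the longest prefix already in the trie:
  "dxxdo" → 5 new (d, x, x, d, o)
  "dxoxjd" → prefix "dx" already present; 4 new (o, x, j, d)
  "cjojdx" → 6 new (c, j, o, j, d, x)
  "dxxdjdood" → prefix "dxxd" already present; 5 new (j, d, o, o, d)
  "cjdcd" → prefix "cj" already present; 3 new (d, c, d)
  "cccdxdd" → prefix "c" already present; 6 new (c, c, d, x, d, d)
  "cjojdxjd" → prefix "cjojdx" already present; 2 new (j, d)
  "dxxdjdoo" → prefix "dxxdjdoo" already present; 0 new (none)
  "xj" → 2 new (x, j)
  "dxd" → prefix "dx" already present; 1 new (d)
  "cjjxxjx" → prefix "cj" already present; 5 new (j, x, x, j, x)
  "dc" → prefix "d" already present; 1 new (c)
  "cjjxc" → prefix "cjjx" already present; 1 new (c)
Total nodes = 5 + 4 + 6 + 5 + 3 + 6 + 2 + 0 + 2 + 1 + 5 + 1 + 1 = 41

41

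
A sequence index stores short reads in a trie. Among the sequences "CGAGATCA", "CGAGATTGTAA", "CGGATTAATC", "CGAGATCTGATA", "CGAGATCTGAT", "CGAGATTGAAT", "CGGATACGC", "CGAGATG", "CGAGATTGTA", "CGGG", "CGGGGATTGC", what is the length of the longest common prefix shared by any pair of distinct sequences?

Equivalently: take the maximum, over all pairs, of their longest common prefix length.
e.g. "CGAGATCTGAT" and "CGAGATCTGATA" share the prefix "CGAGATCTGAT" of length 11; no pair shares a longer one.
Longest shared-prefix length: 11

11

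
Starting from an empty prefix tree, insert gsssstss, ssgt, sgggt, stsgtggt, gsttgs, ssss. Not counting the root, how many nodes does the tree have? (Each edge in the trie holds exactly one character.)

29

Count nodes per top-level branch (shared prefixes stored once):
  'g'-branch (gsssstss, gsttgs): 12 nodes
  's'-branch (sgggt, ssgt, ssss, stsgtggt): 17 nodes
Sum: 29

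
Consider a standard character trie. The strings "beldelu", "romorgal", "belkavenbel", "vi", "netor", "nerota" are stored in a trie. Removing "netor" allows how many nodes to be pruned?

Walk "netor" from the leaf back toward the root, removing each node that no remaining word uses.
The suffix "tor" (3 nodes) is used only by "netor"; the node for "ne" still has the child "r", so pruning stops there.
Nodes removed: 3

3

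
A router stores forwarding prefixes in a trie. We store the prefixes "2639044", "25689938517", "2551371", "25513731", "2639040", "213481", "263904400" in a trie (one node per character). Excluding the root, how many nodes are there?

32

For each word, the new-node count is its length minus the longest prefix already in the trie:
  "2639044" → 7 new (2, 6, 3, 9, 0, 4, 4)
  "25689938517" → prefix "2" already present; 10 new (5, 6, 8, 9, 9, 3, 8, 5, 1, 7)
  "2551371" → prefix "25" already present; 5 new (5, 1, 3, 7, 1)
  "25513731" → prefix "255137" already present; 2 new (3, 1)
  "2639040" → prefix "263904" already present; 1 new (0)
  "213481" → prefix "2" already present; 5 new (1, 3, 4, 8, 1)
  "263904400" → prefix "2639044" already present; 2 new (0, 0)
Total nodes = 7 + 10 + 5 + 2 + 1 + 5 + 2 = 32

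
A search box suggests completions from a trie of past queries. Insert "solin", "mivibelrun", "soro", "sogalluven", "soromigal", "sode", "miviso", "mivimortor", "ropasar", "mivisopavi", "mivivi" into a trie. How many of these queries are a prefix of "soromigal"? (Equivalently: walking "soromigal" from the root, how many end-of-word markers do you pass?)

2

Traverse "soromigal" character by character; count nodes along the way that are marked as word ends.
Prefixes of the query that are stored words: "soro", "soromigal"
Count: 2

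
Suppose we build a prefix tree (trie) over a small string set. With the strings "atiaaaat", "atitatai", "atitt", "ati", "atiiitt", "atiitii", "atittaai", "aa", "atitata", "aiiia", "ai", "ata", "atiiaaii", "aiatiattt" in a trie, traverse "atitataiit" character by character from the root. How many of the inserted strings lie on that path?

3

Traverse "atitataiit" character by character; count nodes along the way that are marked as word ends.
Prefixes of the query that are stored words: "ati", "atitata", "atitatai"
Count: 3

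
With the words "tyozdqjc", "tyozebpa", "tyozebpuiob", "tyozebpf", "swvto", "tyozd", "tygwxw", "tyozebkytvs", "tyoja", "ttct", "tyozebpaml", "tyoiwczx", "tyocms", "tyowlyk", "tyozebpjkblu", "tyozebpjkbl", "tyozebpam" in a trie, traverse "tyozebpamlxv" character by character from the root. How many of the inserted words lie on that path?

Walk "tyozebpamlxv" from the root; an end-of-word marker is hit whenever a stored word is a prefix of "tyozebpamlxv".
Prefixes of the query that are stored words: "tyozebpa", "tyozebpam", "tyozebpaml"
Count: 3

3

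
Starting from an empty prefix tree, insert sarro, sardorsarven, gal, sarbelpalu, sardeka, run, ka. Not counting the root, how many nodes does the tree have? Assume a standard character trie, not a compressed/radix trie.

32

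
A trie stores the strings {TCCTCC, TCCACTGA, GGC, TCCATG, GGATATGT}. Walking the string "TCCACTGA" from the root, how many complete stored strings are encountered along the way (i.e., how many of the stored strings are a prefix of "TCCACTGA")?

Check each prefix of "TCCACTGA" against the stored set — each match is an end-marker on the path.
Prefixes of the query that are stored words: "TCCACTGA"
Count: 1

1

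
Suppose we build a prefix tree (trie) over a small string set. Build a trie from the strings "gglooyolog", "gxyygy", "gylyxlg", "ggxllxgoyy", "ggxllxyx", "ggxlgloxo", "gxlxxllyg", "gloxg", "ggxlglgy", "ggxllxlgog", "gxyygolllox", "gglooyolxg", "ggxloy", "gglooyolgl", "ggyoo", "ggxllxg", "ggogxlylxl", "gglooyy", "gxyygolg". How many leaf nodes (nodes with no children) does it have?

A leaf is a node with no children — equivalently, the end of a word that is not a proper prefix of any other stored word.
Those words: "gglooyolgl", "gglooyolog", "gglooyolxg", "gglooyy", "ggogxlylxl", "ggxlglgy", "ggxlgloxo", "ggxllxgoyy", "ggxllxlgog", "ggxllxyx", "ggxloy", "ggyoo", "gloxg", "gxlxxllyg", "gxyygolg", "gxyygolllox", "gxyygy", "gylyxlg"
Leaf count: 18

18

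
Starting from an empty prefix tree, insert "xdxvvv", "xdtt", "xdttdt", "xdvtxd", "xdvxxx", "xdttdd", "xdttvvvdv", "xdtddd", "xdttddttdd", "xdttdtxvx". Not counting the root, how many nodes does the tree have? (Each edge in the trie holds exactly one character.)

Insert word by word; a character creates a node only if that edge doesn't already exist:
  "xdxvvv" → 6 new (x, d, x, v, v, v)
  "xdtt" → prefix "xd" already present; 2 new (t, t)
  "xdttdt" → prefix "xdtt" already present; 2 new (d, t)
  "xdvtxd" → prefix "xd" already present; 4 new (v, t, x, d)
  "xdvxxx" → prefix "xdv" already present; 3 new (x, x, x)
  "xdttdd" → prefix "xdttd" already present; 1 new (d)
  "xdttvvvdv" → prefix "xdtt" already present; 5 new (v, v, v, d, v)
  "xdtddd" → prefix "xdt" already present; 3 new (d, d, d)
  "xdttddttdd" → prefix "xdttdd" already present; 4 new (t, t, d, d)
  "xdttdtxvx" → prefix "xdttdt" already present; 3 new (x, v, x)
Total nodes = 6 + 2 + 2 + 4 + 3 + 1 + 5 + 3 + 4 + 3 = 33

33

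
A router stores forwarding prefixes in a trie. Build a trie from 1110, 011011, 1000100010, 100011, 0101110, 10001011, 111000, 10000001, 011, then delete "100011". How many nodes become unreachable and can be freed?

1

Walk "100011" from the leaf back toward the root, removing each node that no remaining word uses.
The suffix "1" (1 node) is used only by "100011"; the node for "10001" still has the child "0", so pruning stops there.
Nodes removed: 1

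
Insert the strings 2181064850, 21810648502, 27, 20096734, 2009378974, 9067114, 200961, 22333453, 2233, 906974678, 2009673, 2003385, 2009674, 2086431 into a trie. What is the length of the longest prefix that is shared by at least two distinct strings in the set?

10

Look for the deepest trie node that still has at least two words in its subtree.
"2181064850" and "21810648502" agree on "2181064850" (10 characters) before diverging; nothing deeper is shared.
Longest shared-prefix length: 10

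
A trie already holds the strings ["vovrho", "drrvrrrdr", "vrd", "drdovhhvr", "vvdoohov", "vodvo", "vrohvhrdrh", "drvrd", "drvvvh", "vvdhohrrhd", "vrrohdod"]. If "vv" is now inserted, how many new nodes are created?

Every character of "vv" already lies on an existing path (it is a prefix of some stored word).
No new nodes are needed: 0.

0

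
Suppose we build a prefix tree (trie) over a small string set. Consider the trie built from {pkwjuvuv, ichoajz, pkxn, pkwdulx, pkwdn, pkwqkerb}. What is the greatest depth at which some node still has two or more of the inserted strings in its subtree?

Look for the deepest trie node that still has at least two words in its subtree.
"pkwdn" and "pkwdulx" agree on "pkwd" (4 characters) before diverging; nothing deeper is shared.
Longest shared-prefix length: 4

4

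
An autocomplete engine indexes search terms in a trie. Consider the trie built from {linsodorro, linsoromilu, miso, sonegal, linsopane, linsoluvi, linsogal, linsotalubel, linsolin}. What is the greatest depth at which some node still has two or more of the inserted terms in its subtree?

The deepest shared node is where two words last agree before diverging.
e.g. "linsolin" and "linsoluvi" share the prefix "linsol" of length 6; no pair shares a longer one.
Longest shared-prefix length: 6

6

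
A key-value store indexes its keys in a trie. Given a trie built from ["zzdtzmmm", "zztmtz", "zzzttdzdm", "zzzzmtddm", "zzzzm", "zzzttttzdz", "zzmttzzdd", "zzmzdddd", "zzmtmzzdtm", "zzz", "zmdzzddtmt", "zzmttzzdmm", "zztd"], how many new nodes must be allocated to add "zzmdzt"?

The longest prefix of "zzmdzt" already in the trie is "zzm" (length 3).
New nodes needed: |"zzmdzt"| − 3 = 6 − 3 = 3.

3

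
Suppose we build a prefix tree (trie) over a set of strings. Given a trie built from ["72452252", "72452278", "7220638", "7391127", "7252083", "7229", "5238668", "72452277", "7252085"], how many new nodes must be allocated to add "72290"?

The longest prefix of "72290" already in the trie is "7229" (length 4).
So 5 − 4 = 1 new nodes.

1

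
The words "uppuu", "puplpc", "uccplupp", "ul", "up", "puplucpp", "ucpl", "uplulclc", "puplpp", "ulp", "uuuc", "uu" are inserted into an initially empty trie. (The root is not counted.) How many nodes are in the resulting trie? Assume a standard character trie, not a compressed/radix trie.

Count nodes per top-level branch (shared prefixes stored once):
  'p'-branch (puplpc, puplpp, puplucpp): 11 nodes
  'u'-branch (uccplupp, ucpl, ul, ulp, up, uplulclc, uppuu, uu, uuuc): 25 nodes
Sum: 36

36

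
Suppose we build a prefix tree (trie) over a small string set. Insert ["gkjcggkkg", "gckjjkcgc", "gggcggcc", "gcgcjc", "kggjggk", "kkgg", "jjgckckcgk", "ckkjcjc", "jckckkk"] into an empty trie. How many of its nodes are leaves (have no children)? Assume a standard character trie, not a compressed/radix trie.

9

A leaf is a node with no children — equivalently, the end of a word that is not a proper prefix of any other stored word.
Those words: "ckkjcjc", "gcgcjc", "gckjjkcgc", "gggcggcc", "gkjcggkkg", "jckckkk", "jjgckckcgk", "kggjggk", "kkgg"
Leaf count: 9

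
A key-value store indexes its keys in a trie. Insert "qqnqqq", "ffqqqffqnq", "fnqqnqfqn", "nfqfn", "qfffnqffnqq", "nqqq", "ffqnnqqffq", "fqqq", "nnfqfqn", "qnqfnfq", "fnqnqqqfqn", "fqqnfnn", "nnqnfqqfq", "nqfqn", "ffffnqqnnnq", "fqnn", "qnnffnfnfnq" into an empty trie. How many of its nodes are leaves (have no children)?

Leaves are exactly the stored words that no other stored word extends.
Those words: "ffffnqqnnnq", "ffqnnqqffq", "ffqqqffqnq", "fnqnqqqfqn", "fnqqnqfqn", "fqnn", "fqqnfnn", "fqqq", "nfqfn", "nnfqfqn", "nnqnfqqfq", "nqfqn", "nqqq", "qfffnqffnqq", "qnnffnfnfnq", "qnqfnfq", "qqnqqq"
Leaf count: 17

17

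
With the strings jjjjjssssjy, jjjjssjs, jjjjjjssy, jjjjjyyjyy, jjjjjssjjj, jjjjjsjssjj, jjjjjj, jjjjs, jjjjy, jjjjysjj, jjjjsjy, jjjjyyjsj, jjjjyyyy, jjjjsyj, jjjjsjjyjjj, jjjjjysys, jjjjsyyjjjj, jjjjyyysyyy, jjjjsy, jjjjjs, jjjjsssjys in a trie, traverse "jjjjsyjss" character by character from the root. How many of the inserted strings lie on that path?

3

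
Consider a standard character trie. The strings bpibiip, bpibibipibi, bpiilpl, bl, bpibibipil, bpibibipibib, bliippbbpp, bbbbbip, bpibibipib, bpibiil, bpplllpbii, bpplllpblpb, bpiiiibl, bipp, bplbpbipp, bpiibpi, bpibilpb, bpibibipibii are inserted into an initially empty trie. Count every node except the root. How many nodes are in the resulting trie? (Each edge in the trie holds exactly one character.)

67

Trace insertions, counting only characters that open a new branch:
  "bpibiip" → 7 new (b, p, i, b, i, i, p)
  "bpibibipibi" → prefix "bpibi" already present; 6 new (b, i, p, i, b, i)
  "bpiilpl" → prefix "bpi" already present; 4 new (i, l, p, l)
  "bl" → prefix "b" already present; 1 new (l)
  "bpibibipil" → prefix "bpibibipi" already present; 1 new (l)
  "bpibibipibib" → prefix "bpibibipibi" already present; 1 new (b)
  "bliippbbpp" → prefix "bl" already present; 8 new (i, i, p, p, b, b, p, p)
  "bbbbbip" → prefix "b" already present; 6 new (b, b, b, b, i, p)
  "bpibibipib" → prefix "bpibibipib" already present; 0 new (none)
  "bpibiil" → prefix "bpibii" already present; 1 new (l)
  "bpplllpbii" → prefix "bp" already present; 8 new (p, l, l, l, p, b, i, i)
  "bpplllpblpb" → prefix "bpplllpb" already present; 3 new (l, p, b)
  "bpiiiibl" → prefix "bpii" already present; 4 new (i, i, b, l)
  "bipp" → prefix "b" already present; 3 new (i, p, p)
  "bplbpbipp" → prefix "bp" already present; 7 new (l, b, p, b, i, p, p)
  "bpiibpi" → prefix "bpii" already present; 3 new (b, p, i)
  "bpibilpb" → prefix "bpibi" already present; 3 new (l, p, b)
  "bpibibipibii" → prefix "bpibibipibi" already present; 1 new (i)
Total nodes = 7 + 6 + 4 + 1 + 1 + 1 + 8 + 6 + 0 + 1 + 8 + 3 + 4 + 3 + 7 + 3 + 3 + 1 = 67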